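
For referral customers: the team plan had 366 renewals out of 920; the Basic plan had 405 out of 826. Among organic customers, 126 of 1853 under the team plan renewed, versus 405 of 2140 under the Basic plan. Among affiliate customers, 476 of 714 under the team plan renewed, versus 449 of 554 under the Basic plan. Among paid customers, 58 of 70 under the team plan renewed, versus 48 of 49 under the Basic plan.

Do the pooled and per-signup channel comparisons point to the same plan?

Yes

Referral: the team plan 366/920 = 39.8%, the Basic plan 405/826 = 49.0% → the Basic plan
Organic: the team plan 126/1853 = 6.8%, the Basic plan 405/2140 = 18.9% → the Basic plan
Affiliate: the team plan 476/714 = 66.7%, the Basic plan 449/554 = 81.0% → the Basic plan
Paid: the team plan 58/70 = 82.9%, the Basic plan 48/49 = 98.0% → the Basic plan
Overall: the team plan 1026/3557 = 28.8%, the Basic plan 1307/3569 = 36.6% → the Basic plan
The Basic plan wins overall and in every signup group — no reversal.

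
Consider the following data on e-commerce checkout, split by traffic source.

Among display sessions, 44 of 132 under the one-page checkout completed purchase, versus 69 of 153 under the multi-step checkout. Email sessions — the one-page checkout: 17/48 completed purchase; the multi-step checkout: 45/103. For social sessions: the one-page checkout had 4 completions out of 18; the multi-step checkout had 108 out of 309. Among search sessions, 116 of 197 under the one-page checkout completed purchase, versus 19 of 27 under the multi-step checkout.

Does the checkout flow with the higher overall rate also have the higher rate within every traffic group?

Display: the one-page checkout 44/132 = 33.3%, the multi-step checkout 69/153 = 45.1% → the multi-step checkout
Email: the one-page checkout 17/48 = 35.4%, the multi-step checkout 45/103 = 43.7% → the multi-step checkout
Social: the one-page checkout 4/18 = 22.2%, the multi-step checkout 108/309 = 35.0% → the multi-step checkout
Search: the one-page checkout 116/197 = 58.9%, the multi-step checkout 19/27 = 70.4% → the multi-step checkout
Overall: the one-page checkout 181/395 = 45.8%, the multi-step checkout 241/592 = 40.7% → the one-page checkout
The multi-step checkout wins each traffic group but the one-page checkout wins overall — the comparison reverses. The multi-step checkout's sessions skew toward social, which has a lower base rate.

No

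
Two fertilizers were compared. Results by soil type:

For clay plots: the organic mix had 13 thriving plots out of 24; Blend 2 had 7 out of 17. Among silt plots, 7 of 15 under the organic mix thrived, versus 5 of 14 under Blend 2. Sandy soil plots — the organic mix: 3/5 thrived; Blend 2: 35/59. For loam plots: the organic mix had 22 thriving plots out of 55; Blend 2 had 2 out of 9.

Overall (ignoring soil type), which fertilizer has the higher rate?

Blend 2

Clay: the organic mix 13/24 = 54.2%, Blend 2 7/17 = 41.2% → the organic mix
Silt: the organic mix 7/15 = 46.7%, Blend 2 5/14 = 35.7% → the organic mix
Sandy soil: the organic mix 3/5 = 60.0%, Blend 2 35/59 = 59.3% → the organic mix
Loam: the organic mix 22/55 = 40.0%, Blend 2 2/9 = 22.2% → the organic mix
Overall: the organic mix 45/99 = 45.5%, Blend 2 49/99 = 49.5% → Blend 2
(The organic mix wins every soil group but Blend 2 wins overall — the organic mix's plots skew toward the low-rate loam group.)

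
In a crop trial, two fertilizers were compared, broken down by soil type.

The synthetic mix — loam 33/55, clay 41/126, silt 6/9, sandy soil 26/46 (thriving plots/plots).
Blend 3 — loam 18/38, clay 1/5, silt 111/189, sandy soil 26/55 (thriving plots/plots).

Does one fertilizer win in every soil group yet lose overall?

Loam: the synthetic mix 33/55 = 60.0%, Blend 3 18/38 = 47.4% → the synthetic mix
Clay: the synthetic mix 41/126 = 32.5%, Blend 3 1/5 = 20.0% → the synthetic mix
Silt: the synthetic mix 6/9 = 66.7%, Blend 3 111/189 = 58.7% → the synthetic mix
Sandy soil: the synthetic mix 26/46 = 56.5%, Blend 3 26/55 = 47.3% → the synthetic mix
Overall: the synthetic mix 106/236 = 44.9%, Blend 3 156/287 = 54.4% → Blend 3
The synthetic mix wins each soil group but Blend 3 wins overall — the comparison reverses. The synthetic mix's plots skew toward clay, which has a lower base rate.

Yes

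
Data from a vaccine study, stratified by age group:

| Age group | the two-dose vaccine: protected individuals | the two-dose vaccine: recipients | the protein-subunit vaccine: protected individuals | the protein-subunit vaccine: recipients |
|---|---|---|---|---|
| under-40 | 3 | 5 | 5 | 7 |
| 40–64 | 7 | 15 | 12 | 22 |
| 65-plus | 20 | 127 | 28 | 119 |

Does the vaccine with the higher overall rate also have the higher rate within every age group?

Under-40: the two-dose vaccine 3/5 = 60.0%, the protein-subunit vaccine 5/7 = 71.4% → the protein-subunit vaccine
40–64: the two-dose vaccine 7/15 = 46.7%, the protein-subunit vaccine 12/22 = 54.5% → the protein-subunit vaccine
65-plus: the two-dose vaccine 20/127 = 15.7%, the protein-subunit vaccine 28/119 = 23.5% → the protein-subunit vaccine
Overall: the two-dose vaccine 30/147 = 20.4%, the protein-subunit vaccine 45/148 = 30.4% → the protein-subunit vaccine
The protein-subunit vaccine wins overall and in every age group — no reversal.

Yes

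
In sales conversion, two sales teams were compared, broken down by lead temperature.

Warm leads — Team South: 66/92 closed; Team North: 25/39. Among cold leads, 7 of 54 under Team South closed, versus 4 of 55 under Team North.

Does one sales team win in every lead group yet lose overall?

No

Warm: Team South 66/92 = 71.7%, Team North 25/39 = 64.1% → Team South
Cold: Team South 7/54 = 13.0%, Team North 4/55 = 7.3% → Team South
Overall: Team South 73/146 = 50.0%, Team North 29/94 = 30.9% → Team South
Team South wins overall and in every lead group — no reversal.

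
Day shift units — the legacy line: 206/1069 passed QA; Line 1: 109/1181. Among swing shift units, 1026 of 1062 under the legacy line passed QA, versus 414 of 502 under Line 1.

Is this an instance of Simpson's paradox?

No

Day shift: the legacy line 206/1069 = 19.3%, Line 1 109/1181 = 9.2% → the legacy line
Swing shift: the legacy line 1026/1062 = 96.6%, Line 1 414/502 = 82.5% → the legacy line
Overall: the legacy line 1232/2131 = 57.8%, Line 1 523/1683 = 31.1% → the legacy line
The legacy line wins overall and in every shift group — no reversal.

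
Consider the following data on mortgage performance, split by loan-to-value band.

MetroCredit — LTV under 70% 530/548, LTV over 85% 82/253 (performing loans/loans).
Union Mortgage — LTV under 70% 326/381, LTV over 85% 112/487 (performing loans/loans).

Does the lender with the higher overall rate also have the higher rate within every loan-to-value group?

LTV under 70%: MetroCredit 530/548 = 96.7%, Union Mortgage 326/381 = 85.6% → MetroCredit
LTV over 85%: MetroCredit 82/253 = 32.4%, Union Mortgage 112/487 = 23.0% → MetroCredit
Overall: MetroCredit 612/801 = 76.4%, Union Mortgage 438/868 = 50.5% → MetroCredit
MetroCredit wins overall and in every loan-to-value group — no reversal.

Yes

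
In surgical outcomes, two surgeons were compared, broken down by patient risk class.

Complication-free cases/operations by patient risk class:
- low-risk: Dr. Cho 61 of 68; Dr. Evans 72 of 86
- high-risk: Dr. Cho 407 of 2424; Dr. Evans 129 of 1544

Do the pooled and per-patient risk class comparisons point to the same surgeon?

Low-risk: Dr. Cho 61/68 = 89.7%, Dr. Evans 72/86 = 83.7% → Dr. Cho
High-risk: Dr. Cho 407/2424 = 16.8%, Dr. Evans 129/1544 = 8.4% → Dr. Cho
Overall: Dr. Cho 468/2492 = 18.8%, Dr. Evans 201/1630 = 12.3% → Dr. Cho
Dr. Cho wins overall and in every patient risk group — no reversal.

Yes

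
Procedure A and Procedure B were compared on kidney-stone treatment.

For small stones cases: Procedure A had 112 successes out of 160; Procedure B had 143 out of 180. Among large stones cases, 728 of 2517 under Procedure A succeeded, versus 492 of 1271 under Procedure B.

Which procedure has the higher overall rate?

Small stones: Procedure A 112/160 = 70.0%, Procedure B 143/180 = 79.4% → Procedure B
Large stones: Procedure A 728/2517 = 28.9%, Procedure B 492/1271 = 38.7% → Procedure B
Overall: Procedure A 840/2677 = 31.4%, Procedure B 635/1451 = 43.8% → Procedure B

Procedure B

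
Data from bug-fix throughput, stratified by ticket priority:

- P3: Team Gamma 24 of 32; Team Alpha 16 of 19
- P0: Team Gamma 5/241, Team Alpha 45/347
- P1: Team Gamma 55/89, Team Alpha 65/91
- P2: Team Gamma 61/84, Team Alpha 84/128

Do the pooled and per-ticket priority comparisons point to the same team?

No

P3: Team Gamma 24/32 = 75.0%, Team Alpha 16/19 = 84.2% → Team Alpha
P0: Team Gamma 5/241 = 2.1%, Team Alpha 45/347 = 13.0% → Team Alpha
P1: Team Gamma 55/89 = 61.8%, Team Alpha 65/91 = 71.4% → Team Alpha
P2: Team Gamma 61/84 = 72.6%, Team Alpha 84/128 = 65.6% → Team Gamma
Overall: Team Gamma 145/446 = 32.5%, Team Alpha 210/585 = 35.9% → Team Alpha
Neither sweeps: Team Gamma wins 1 of 4 groups, Team Alpha wins 3. Team Alpha wins overall but not every group — no Simpson reversal.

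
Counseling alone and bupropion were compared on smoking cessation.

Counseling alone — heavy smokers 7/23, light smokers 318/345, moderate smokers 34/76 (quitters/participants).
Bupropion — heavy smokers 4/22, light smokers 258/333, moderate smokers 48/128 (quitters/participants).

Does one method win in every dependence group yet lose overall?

No

Heavy smokers: counseling alone 7/23 = 30.4%, bupropion 4/22 = 18.2% → counseling alone
Light smokers: counseling alone 318/345 = 92.2%, bupropion 258/333 = 77.5% → counseling alone
Moderate smokers: counseling alone 34/76 = 44.7%, bupropion 48/128 = 37.5% → counseling alone
Overall: counseling alone 359/444 = 80.9%, bupropion 310/483 = 64.2% → counseling alone
Counseling alone wins overall and in every dependence group — no reversal.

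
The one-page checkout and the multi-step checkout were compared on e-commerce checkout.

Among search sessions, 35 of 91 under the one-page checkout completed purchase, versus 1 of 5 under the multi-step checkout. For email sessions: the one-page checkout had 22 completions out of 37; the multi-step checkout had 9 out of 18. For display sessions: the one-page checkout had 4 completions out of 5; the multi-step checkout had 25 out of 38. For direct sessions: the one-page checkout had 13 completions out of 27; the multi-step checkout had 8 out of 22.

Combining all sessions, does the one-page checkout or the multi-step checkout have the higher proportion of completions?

Search: the one-page checkout 35/91 = 38.5%, the multi-step checkout 1/5 = 20.0% → the one-page checkout
Email: the one-page checkout 22/37 = 59.5%, the multi-step checkout 9/18 = 50.0% → the one-page checkout
Display: the one-page checkout 4/5 = 80.0%, the multi-step checkout 25/38 = 65.8% → the one-page checkout
Direct: the one-page checkout 13/27 = 48.1%, the multi-step checkout 8/22 = 36.4% → the one-page checkout
Overall: the one-page checkout 74/160 = 46.2%, the multi-step checkout 43/83 = 51.8% → the multi-step checkout
(The one-page checkout wins every traffic group but the multi-step checkout wins overall — the one-page checkout's sessions skew toward the low-rate search group.)

the multi-step checkout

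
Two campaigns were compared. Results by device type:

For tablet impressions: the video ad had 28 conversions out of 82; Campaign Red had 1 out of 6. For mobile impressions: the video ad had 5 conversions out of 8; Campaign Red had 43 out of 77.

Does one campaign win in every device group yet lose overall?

Tablet: the video ad 28/82 = 34.1%, Campaign Red 1/6 = 16.7% → the video ad
Mobile: the video ad 5/8 = 62.5%, Campaign Red 43/77 = 55.8% → the video ad
Overall: the video ad 33/90 = 36.7%, Campaign Red 44/83 = 53.0% → Campaign Red
The video ad wins each device group but Campaign Red wins overall — the comparison reverses. The video ad's impressions skew toward tablet, which has a lower base rate.

Yes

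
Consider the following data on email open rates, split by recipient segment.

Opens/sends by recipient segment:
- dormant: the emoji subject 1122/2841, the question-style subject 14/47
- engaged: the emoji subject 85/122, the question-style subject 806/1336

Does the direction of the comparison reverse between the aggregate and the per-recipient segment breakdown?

Yes

Dormant: the emoji subject 1122/2841 = 39.5%, the question-style subject 14/47 = 29.8% → the emoji subject
Engaged: the emoji subject 85/122 = 69.7%, the question-style subject 806/1336 = 60.3% → the emoji subject
Overall: the emoji subject 1207/2963 = 40.7%, the question-style subject 820/1383 = 59.3% → the question-style subject
The emoji subject wins each recipient group but the question-style subject wins overall — the comparison reverses. The emoji subject's sends skew toward dormant, which has a lower base rate.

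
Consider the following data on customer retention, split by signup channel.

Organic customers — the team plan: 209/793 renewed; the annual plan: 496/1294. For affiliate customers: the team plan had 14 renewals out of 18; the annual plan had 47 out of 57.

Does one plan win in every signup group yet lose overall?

No

Organic: the team plan 209/793 = 26.4%, the annual plan 496/1294 = 38.3% → the annual plan
Affiliate: the team plan 14/18 = 77.8%, the annual plan 47/57 = 82.5% → the annual plan
Overall: the team plan 223/811 = 27.5%, the annual plan 543/1351 = 40.2% → the annual plan
The annual plan wins overall and in every signup group — no reversal.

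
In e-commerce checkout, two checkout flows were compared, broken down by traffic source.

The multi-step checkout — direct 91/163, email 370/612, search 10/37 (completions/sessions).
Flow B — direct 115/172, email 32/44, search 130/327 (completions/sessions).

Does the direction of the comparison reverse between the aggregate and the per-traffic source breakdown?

Direct: the multi-step checkout 91/163 = 55.8%, Flow B 115/172 = 66.9% → Flow B
Email: the multi-step checkout 370/612 = 60.5%, Flow B 32/44 = 72.7% → Flow B
Search: the multi-step checkout 10/37 = 27.0%, Flow B 130/327 = 39.8% → Flow B
Overall: the multi-step checkout 471/812 = 58.0%, Flow B 277/543 = 51.0% → the multi-step checkout
Flow B wins each traffic group but the multi-step checkout wins overall — the comparison reverses. Flow B's sessions skew toward search, which has a lower base rate.

Yes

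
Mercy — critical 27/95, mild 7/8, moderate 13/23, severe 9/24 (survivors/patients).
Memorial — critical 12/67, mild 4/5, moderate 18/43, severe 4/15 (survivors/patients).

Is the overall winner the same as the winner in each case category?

Critical: Mercy 27/95 = 28.4%, Memorial 12/67 = 17.9% → Mercy
Mild: Mercy 7/8 = 87.5%, Memorial 4/5 = 80.0% → Mercy
Moderate: Mercy 13/23 = 56.5%, Memorial 18/43 = 41.9% → Mercy
Severe: Mercy 9/24 = 37.5%, Memorial 4/15 = 26.7% → Mercy
Overall: Mercy 56/150 = 37.3%, Memorial 38/130 = 29.2% → Mercy
Mercy wins overall and in every case group — no reversal.

Yes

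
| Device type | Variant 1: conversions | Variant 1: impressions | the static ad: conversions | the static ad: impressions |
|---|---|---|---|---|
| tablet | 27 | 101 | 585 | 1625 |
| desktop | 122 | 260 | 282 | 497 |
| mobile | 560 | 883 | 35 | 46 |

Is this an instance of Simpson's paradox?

Tablet: Variant 1 27/101 = 26.7%, the static ad 585/1625 = 36.0% → the static ad
Desktop: Variant 1 122/260 = 46.9%, the static ad 282/497 = 56.7% → the static ad
Mobile: Variant 1 560/883 = 63.4%, the static ad 35/46 = 76.1% → the static ad
Overall: Variant 1 709/1244 = 57.0%, the static ad 902/2168 = 41.6% → Variant 1
The static ad wins each device group but Variant 1 wins overall — the comparison reverses. The static ad's impressions skew toward tablet, which has a lower base rate.

Yes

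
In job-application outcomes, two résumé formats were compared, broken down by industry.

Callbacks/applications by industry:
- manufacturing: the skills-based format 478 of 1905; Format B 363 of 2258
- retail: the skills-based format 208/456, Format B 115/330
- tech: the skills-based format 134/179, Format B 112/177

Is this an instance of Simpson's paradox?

Manufacturing: the skills-based format 478/1905 = 25.1%, Format B 363/2258 = 16.1% → the skills-based format
Retail: the skills-based format 208/456 = 45.6%, Format B 115/330 = 34.8% → the skills-based format
Tech: the skills-based format 134/179 = 74.9%, Format B 112/177 = 63.3% → the skills-based format
Overall: the skills-based format 820/2540 = 32.3%, Format B 590/2765 = 21.3% → the skills-based format
The skills-based format wins overall and in every industry group — no reversal.

No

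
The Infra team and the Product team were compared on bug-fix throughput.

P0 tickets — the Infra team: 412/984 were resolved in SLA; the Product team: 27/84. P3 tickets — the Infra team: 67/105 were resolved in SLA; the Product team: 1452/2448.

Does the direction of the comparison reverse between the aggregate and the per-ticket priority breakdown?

P0: the Infra team 412/984 = 41.9%, the Product team 27/84 = 32.1% → the Infra team
P3: the Infra team 67/105 = 63.8%, the Product team 1452/2448 = 59.3% → the Infra team
Overall: the Infra team 479/1089 = 44.0%, the Product team 1479/2532 = 58.4% → the Product team
The Infra team wins each ticket group but the Product team wins overall — the comparison reverses. The Infra team's tickets skew toward P0, which has a lower base rate.

Yes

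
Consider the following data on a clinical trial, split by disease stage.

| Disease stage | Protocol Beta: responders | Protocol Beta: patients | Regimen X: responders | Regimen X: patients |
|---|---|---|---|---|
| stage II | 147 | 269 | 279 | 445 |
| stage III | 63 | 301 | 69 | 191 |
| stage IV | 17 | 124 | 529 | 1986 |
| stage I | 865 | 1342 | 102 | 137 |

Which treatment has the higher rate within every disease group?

Regimen X

Stage II: Protocol Beta 147/269 = 54.6%, Regimen X 279/445 = 62.7% → Regimen X
Stage III: Protocol Beta 63/301 = 20.9%, Regimen X 69/191 = 36.1% → Regimen X
Stage IV: Protocol Beta 17/124 = 13.7%, Regimen X 529/1986 = 26.6% → Regimen X
Stage I: Protocol Beta 865/1342 = 64.5%, Regimen X 102/137 = 74.5% → Regimen X
Regimen X has the higher rate in all 4 groups.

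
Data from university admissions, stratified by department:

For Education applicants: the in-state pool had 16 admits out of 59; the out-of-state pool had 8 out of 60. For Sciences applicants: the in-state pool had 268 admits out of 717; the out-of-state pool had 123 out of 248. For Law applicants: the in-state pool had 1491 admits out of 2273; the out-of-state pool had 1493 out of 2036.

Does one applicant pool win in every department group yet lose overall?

Education: the in-state pool 16/59 = 27.1%, the out-of-state pool 8/60 = 13.3% → the in-state pool
Sciences: the in-state pool 268/717 = 37.4%, the out-of-state pool 123/248 = 49.6% → the out-of-state pool
Law: the in-state pool 1491/2273 = 65.6%, the out-of-state pool 1493/2036 = 73.3% → the out-of-state pool
Overall: the in-state pool 1775/3049 = 58.2%, the out-of-state pool 1624/2344 = 69.3% → the out-of-state pool
Neither sweeps: the in-state pool wins 1 of 3 groups, the out-of-state pool wins 2. The out-of-state pool wins overall but not every group — no Simpson reversal.

No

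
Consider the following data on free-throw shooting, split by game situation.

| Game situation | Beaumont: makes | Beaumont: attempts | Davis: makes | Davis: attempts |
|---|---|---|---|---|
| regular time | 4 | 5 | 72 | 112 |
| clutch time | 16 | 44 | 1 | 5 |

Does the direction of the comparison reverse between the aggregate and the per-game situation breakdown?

Regular time: Beaumont 4/5 = 80.0%, Davis 72/112 = 64.3% → Beaumont
Clutch time: Beaumont 16/44 = 36.4%, Davis 1/5 = 20.0% → Beaumont
Overall: Beaumont 20/49 = 40.8%, Davis 73/117 = 62.4% → Davis
Beaumont wins each game group but Davis wins overall — the comparison reverses. Beaumont's attempts skew toward clutch time, which has a lower base rate.

Yes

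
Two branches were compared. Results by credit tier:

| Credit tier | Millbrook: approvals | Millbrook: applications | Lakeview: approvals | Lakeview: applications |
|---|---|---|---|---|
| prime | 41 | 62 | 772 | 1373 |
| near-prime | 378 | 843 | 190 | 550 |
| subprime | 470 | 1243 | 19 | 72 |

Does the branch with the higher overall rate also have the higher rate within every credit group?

No

Prime: Millbrook 41/62 = 66.1%, Lakeview 772/1373 = 56.2% → Millbrook
Near-prime: Millbrook 378/843 = 44.8%, Lakeview 190/550 = 34.5% → Millbrook
Subprime: Millbrook 470/1243 = 37.8%, Lakeview 19/72 = 26.4% → Millbrook
Overall: Millbrook 889/2148 = 41.4%, Lakeview 981/1995 = 49.2% → Lakeview
Millbrook wins each credit group but Lakeview wins overall — the comparison reverses. Millbrook's applications skew toward subprime, which has a lower base rate.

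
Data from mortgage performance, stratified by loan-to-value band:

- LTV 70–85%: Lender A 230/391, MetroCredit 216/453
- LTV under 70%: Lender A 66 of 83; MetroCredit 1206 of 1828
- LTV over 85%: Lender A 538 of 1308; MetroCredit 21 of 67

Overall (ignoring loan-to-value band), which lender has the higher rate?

LTV 70–85%: Lender A 230/391 = 58.8%, MetroCredit 216/453 = 47.7% → Lender A
LTV under 70%: Lender A 66/83 = 79.5%, MetroCredit 1206/1828 = 66.0% → Lender A
LTV over 85%: Lender A 538/1308 = 41.1%, MetroCredit 21/67 = 31.3% → Lender A
Overall: Lender A 834/1782 = 46.8%, MetroCredit 1443/2348 = 61.5% → MetroCredit
(Lender A wins every loan-to-value group but MetroCredit wins overall — Lender A's loans skew toward the low-rate LTV over 85% group.)

MetroCredit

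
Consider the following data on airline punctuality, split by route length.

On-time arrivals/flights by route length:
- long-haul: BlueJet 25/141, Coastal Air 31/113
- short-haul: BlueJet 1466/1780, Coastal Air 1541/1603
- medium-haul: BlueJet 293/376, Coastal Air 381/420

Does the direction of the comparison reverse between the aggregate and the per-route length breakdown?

Long-haul: BlueJet 25/141 = 17.7%, Coastal Air 31/113 = 27.4% → Coastal Air
Short-haul: BlueJet 1466/1780 = 82.4%, Coastal Air 1541/1603 = 96.1% → Coastal Air
Medium-haul: BlueJet 293/376 = 77.9%, Coastal Air 381/420 = 90.7% → Coastal Air
Overall: BlueJet 1784/2297 = 77.7%, Coastal Air 1953/2136 = 91.4% → Coastal Air
Coastal Air wins overall and in every route group — no reversal.

No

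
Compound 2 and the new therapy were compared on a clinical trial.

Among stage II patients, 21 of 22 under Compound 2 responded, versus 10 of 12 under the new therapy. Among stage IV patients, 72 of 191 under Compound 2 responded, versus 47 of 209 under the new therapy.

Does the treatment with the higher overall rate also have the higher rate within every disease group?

Stage II: Compound 2 21/22 = 95.5%, the new therapy 10/12 = 83.3% → Compound 2
Stage IV: Compound 2 72/191 = 37.7%, the new therapy 47/209 = 22.5% → Compound 2
Overall: Compound 2 93/213 = 43.7%, the new therapy 57/221 = 25.8% → Compound 2
Compound 2 wins overall and in every disease group — no reversal.

Yes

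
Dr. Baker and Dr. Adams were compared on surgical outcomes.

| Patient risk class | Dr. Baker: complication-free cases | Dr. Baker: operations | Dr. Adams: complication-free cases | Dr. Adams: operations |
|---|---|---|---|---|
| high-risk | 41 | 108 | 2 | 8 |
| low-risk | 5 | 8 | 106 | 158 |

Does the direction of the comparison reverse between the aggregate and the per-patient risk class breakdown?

No

High-risk: Dr. Baker 41/108 = 38.0%, Dr. Adams 2/8 = 25.0% → Dr. Baker
Low-risk: Dr. Baker 5/8 = 62.5%, Dr. Adams 106/158 = 67.1% → Dr. Adams
Overall: Dr. Baker 46/116 = 39.7%, Dr. Adams 108/166 = 65.1% → Dr. Adams
Neither sweeps: Dr. Baker wins 1 of 2 groups, Dr. Adams wins 1. Dr. Adams wins overall but not every group — no Simpson reversal.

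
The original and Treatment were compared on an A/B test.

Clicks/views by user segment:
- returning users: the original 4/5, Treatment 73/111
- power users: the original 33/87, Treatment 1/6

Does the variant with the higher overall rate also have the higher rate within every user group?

Returning users: the original 4/5 = 80.0%, Treatment 73/111 = 65.8% → the original
Power users: the original 33/87 = 37.9%, Treatment 1/6 = 16.7% → the original
Overall: the original 37/92 = 40.2%, Treatment 74/117 = 63.2% → Treatment
The original wins each user group but Treatment wins overall — the comparison reverses. The original's views skew toward power users, which has a lower base rate.

No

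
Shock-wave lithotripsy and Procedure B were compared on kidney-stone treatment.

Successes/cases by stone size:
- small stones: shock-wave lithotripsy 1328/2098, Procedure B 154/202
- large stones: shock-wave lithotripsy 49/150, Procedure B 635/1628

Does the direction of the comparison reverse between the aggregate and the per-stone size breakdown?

Small stones: shock-wave lithotripsy 1328/2098 = 63.3%, Procedure B 154/202 = 76.2% → Procedure B
Large stones: shock-wave lithotripsy 49/150 = 32.7%, Procedure B 635/1628 = 39.0% → Procedure B
Overall: shock-wave lithotripsy 1377/2248 = 61.3%, Procedure B 789/1830 = 43.1% → shock-wave lithotripsy
Procedure B wins each stone group but shock-wave lithotripsy wins overall — the comparison reverses. Procedure B's cases skew toward large stones, which has a lower base rate.

Yes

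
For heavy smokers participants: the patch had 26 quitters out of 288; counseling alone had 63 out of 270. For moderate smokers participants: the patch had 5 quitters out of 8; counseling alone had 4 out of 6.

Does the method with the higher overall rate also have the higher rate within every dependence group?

Yes

Heavy smokers: the patch 26/288 = 9.0%, counseling alone 63/270 = 23.3% → counseling alone
Moderate smokers: the patch 5/8 = 62.5%, counseling alone 4/6 = 66.7% → counseling alone
Overall: the patch 31/296 = 10.5%, counseling alone 67/276 = 24.3% → counseling alone
Counseling alone wins overall and in every dependence group — no reversal.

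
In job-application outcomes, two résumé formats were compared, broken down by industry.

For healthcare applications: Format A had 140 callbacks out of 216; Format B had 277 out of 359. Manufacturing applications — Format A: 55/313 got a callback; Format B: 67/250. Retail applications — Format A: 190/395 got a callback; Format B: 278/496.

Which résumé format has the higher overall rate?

Format B

Healthcare: Format A 140/216 = 64.8%, Format B 277/359 = 77.2% → Format B
Manufacturing: Format A 55/313 = 17.6%, Format B 67/250 = 26.8% → Format B
Retail: Format A 190/395 = 48.1%, Format B 278/496 = 56.0% → Format B
Overall: Format A 385/924 = 41.7%, Format B 622/1105 = 56.3% → Format B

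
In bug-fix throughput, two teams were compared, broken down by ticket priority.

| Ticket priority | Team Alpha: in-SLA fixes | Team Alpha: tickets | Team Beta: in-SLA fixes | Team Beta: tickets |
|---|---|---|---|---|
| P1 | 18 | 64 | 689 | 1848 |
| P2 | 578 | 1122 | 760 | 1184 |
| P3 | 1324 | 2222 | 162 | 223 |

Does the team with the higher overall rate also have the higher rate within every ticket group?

P1: Team Alpha 18/64 = 28.1%, Team Beta 689/1848 = 37.3% → Team Beta
P2: Team Alpha 578/1122 = 51.5%, Team Beta 760/1184 = 64.2% → Team Beta
P3: Team Alpha 1324/2222 = 59.6%, Team Beta 162/223 = 72.6% → Team Beta
Overall: Team Alpha 1920/3408 = 56.3%, Team Beta 1611/3255 = 49.5% → Team Alpha
Team Beta wins each ticket group but Team Alpha wins overall — the comparison reverses. Team Beta's tickets skew toward P1, which has a lower base rate.

No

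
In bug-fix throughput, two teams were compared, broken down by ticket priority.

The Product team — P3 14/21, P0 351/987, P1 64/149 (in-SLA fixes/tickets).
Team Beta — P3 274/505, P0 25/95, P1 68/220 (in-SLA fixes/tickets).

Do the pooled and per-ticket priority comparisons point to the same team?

P3: the Product team 14/21 = 66.7%, Team Beta 274/505 = 54.3% → the Product team
P0: the Product team 351/987 = 35.6%, Team Beta 25/95 = 26.3% → the Product team
P1: the Product team 64/149 = 43.0%, Team Beta 68/220 = 30.9% → the Product team
Overall: the Product team 429/1157 = 37.1%, Team Beta 367/820 = 44.8% → Team Beta
The Product team wins each ticket group but Team Beta wins overall — the comparison reverses. The Product team's tickets skew toward P0, which has a lower base rate.

No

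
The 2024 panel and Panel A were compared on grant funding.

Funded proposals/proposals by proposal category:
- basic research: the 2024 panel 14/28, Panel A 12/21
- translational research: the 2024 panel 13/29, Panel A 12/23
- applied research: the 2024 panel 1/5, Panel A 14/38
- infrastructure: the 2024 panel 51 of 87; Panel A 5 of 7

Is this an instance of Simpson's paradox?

Yes

Basic research: the 2024 panel 14/28 = 50.0%, Panel A 12/21 = 57.1% → Panel A
Translational research: the 2024 panel 13/29 = 44.8%, Panel A 12/23 = 52.2% → Panel A
Applied research: the 2024 panel 1/5 = 20.0%, Panel A 14/38 = 36.8% → Panel A
Infrastructure: the 2024 panel 51/87 = 58.6%, Panel A 5/7 = 71.4% → Panel A
Overall: the 2024 panel 79/149 = 53.0%, Panel A 43/89 = 48.3% → the 2024 panel
Panel A wins each proposal group but the 2024 panel wins overall — the comparison reverses. Panel A's proposals skew toward applied research, which has a lower base rate.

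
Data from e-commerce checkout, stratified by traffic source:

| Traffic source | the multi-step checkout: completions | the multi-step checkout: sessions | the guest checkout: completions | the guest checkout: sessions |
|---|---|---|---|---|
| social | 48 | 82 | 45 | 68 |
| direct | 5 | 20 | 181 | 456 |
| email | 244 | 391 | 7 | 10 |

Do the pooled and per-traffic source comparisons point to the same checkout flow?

Social: the multi-step checkout 48/82 = 58.5%, the guest checkout 45/68 = 66.2% → the guest checkout
Direct: the multi-step checkout 5/20 = 25.0%, the guest checkout 181/456 = 39.7% → the guest checkout
Email: the multi-step checkout 244/391 = 62.4%, the guest checkout 7/10 = 70.0% → the guest checkout
Overall: the multi-step checkout 297/493 = 60.2%, the guest checkout 233/534 = 43.6% → the multi-step checkout
The guest checkout wins each traffic group but the multi-step checkout wins overall — the comparison reverses. The guest checkout's sessions skew toward direct, which has a lower base rate.

No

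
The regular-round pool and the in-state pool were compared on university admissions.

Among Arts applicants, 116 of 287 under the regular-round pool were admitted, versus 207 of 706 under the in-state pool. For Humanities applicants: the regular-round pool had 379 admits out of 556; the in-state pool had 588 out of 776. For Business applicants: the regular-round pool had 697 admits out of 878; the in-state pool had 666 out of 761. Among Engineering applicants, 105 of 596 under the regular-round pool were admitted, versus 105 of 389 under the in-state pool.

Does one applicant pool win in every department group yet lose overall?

No

Arts: the regular-round pool 116/287 = 40.4%, the in-state pool 207/706 = 29.3% → the regular-round pool
Humanities: the regular-round pool 379/556 = 68.2%, the in-state pool 588/776 = 75.8% → the in-state pool
Business: the regular-round pool 697/878 = 79.4%, the in-state pool 666/761 = 87.5% → the in-state pool
Engineering: the regular-round pool 105/596 = 17.6%, the in-state pool 105/389 = 27.0% → the in-state pool
Overall: the regular-round pool 1297/2317 = 56.0%, the in-state pool 1566/2632 = 59.5% → the in-state pool
Neither sweeps: the regular-round pool wins 1 of 4 groups, the in-state pool wins 3. The in-state pool wins overall but not every group — no Simpson reversal.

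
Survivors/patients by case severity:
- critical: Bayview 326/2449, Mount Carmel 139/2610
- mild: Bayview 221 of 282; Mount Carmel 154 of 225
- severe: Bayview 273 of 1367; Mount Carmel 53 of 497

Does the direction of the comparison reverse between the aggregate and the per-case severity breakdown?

No

Critical: Bayview 326/2449 = 13.3%, Mount Carmel 139/2610 = 5.3% → Bayview
Mild: Bayview 221/282 = 78.4%, Mount Carmel 154/225 = 68.4% → Bayview
Severe: Bayview 273/1367 = 20.0%, Mount Carmel 53/497 = 10.7% → Bayview
Overall: Bayview 820/4098 = 20.0%, Mount Carmel 346/3332 = 10.4% → Bayview
Bayview wins overall and in every case group — no reversal.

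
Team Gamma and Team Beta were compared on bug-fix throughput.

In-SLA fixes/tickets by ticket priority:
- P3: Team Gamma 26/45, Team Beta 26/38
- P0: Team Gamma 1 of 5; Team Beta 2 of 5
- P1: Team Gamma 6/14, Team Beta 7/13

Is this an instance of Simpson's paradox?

P3: Team Gamma 26/45 = 57.8%, Team Beta 26/38 = 68.4% → Team Beta
P0: Team Gamma 1/5 = 20.0%, Team Beta 2/5 = 40.0% → Team Beta
P1: Team Gamma 6/14 = 42.9%, Team Beta 7/13 = 53.8% → Team Beta
Overall: Team Gamma 33/64 = 51.6%, Team Beta 35/56 = 62.5% → Team Beta
Team Beta wins overall and in every ticket group — no reversal.

No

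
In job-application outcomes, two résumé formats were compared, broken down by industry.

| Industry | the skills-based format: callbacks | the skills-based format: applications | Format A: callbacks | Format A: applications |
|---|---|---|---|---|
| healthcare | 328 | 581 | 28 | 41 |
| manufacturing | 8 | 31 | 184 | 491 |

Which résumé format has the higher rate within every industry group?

Healthcare: the skills-based format 328/581 = 56.5%, Format A 28/41 = 68.3% → Format A
Manufacturing: the skills-based format 8/31 = 25.8%, Format A 184/491 = 37.5% → Format A
Format A has the higher rate in both groups.

Format A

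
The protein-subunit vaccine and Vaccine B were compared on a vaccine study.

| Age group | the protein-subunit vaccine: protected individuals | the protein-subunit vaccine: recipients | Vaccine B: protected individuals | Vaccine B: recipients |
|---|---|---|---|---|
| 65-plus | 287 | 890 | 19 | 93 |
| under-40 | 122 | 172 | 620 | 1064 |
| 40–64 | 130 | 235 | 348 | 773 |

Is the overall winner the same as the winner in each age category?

No

65-plus: the protein-subunit vaccine 287/890 = 32.2%, Vaccine B 19/93 = 20.4% → the protein-subunit vaccine
Under-40: the protein-subunit vaccine 122/172 = 70.9%, Vaccine B 620/1064 = 58.3% → the protein-subunit vaccine
40–64: the protein-subunit vaccine 130/235 = 55.3%, Vaccine B 348/773 = 45.0% → the protein-subunit vaccine
Overall: the protein-subunit vaccine 539/1297 = 41.6%, Vaccine B 987/1930 = 51.1% → Vaccine B
The protein-subunit vaccine wins each age group but Vaccine B wins overall — the comparison reverses. The protein-subunit vaccine's recipients skew toward 65-plus, which has a lower base rate.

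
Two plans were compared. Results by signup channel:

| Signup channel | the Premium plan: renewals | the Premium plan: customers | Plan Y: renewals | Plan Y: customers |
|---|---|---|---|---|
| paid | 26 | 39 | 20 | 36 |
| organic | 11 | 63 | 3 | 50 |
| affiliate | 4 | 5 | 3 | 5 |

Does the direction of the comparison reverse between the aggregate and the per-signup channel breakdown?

No

Paid: the Premium plan 26/39 = 66.7%, Plan Y 20/36 = 55.6% → the Premium plan
Organic: the Premium plan 11/63 = 17.5%, Plan Y 3/50 = 6.0% → the Premium plan
Affiliate: the Premium plan 4/5 = 80.0%, Plan Y 3/5 = 60.0% → the Premium plan
Overall: the Premium plan 41/107 = 38.3%, Plan Y 26/91 = 28.6% → the Premium plan
The Premium plan wins overall and in every signup group — no reversal.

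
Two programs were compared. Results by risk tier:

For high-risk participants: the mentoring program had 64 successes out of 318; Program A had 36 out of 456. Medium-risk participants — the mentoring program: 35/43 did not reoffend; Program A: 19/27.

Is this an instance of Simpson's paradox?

No

High-risk: the mentoring program 64/318 = 20.1%, Program A 36/456 = 7.9% → the mentoring program
Medium-risk: the mentoring program 35/43 = 81.4%, Program A 19/27 = 70.4% → the mentoring program
Overall: the mentoring program 99/361 = 27.4%, Program A 55/483 = 11.4% → the mentoring program
The mentoring program wins overall and in every risk group — no reversal.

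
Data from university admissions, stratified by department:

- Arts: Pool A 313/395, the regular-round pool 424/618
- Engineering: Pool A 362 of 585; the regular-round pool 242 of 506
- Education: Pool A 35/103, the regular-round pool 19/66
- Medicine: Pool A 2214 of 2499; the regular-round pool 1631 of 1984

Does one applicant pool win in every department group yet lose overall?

Arts: Pool A 313/395 = 79.2%, the regular-round pool 424/618 = 68.6% → Pool A
Engineering: Pool A 362/585 = 61.9%, the regular-round pool 242/506 = 47.8% → Pool A
Education: Pool A 35/103 = 34.0%, the regular-round pool 19/66 = 28.8% → Pool A
Medicine: Pool A 2214/2499 = 88.6%, the regular-round pool 1631/1984 = 82.2% → Pool A
Overall: Pool A 2924/3582 = 81.6%, the regular-round pool 2316/3174 = 73.0% → Pool A
Pool A wins overall and in every department group — no reversal.

No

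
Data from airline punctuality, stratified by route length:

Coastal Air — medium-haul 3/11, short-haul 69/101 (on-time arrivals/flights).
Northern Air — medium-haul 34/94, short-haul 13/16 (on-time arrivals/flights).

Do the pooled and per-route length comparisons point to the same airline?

Medium-haul: Coastal Air 3/11 = 27.3%, Northern Air 34/94 = 36.2% → Northern Air
Short-haul: Coastal Air 69/101 = 68.3%, Northern Air 13/16 = 81.2% → Northern Air
Overall: Coastal Air 72/112 = 64.3%, Northern Air 47/110 = 42.7% → Coastal Air
Northern Air wins each route group but Coastal Air wins overall — the comparison reverses. Northern Air's flights skew toward medium-haul, which has a lower base rate.

No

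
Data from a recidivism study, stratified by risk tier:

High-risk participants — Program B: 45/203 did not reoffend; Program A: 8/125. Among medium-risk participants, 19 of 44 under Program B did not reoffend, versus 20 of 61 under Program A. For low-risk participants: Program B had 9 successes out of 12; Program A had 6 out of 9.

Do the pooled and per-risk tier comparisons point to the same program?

Yes

High-risk: Program B 45/203 = 22.2%, Program A 8/125 = 6.4% → Program B
Medium-risk: Program B 19/44 = 43.2%, Program A 20/61 = 32.8% → Program B
Low-risk: Program B 9/12 = 75.0%, Program A 6/9 = 66.7% → Program B
Overall: Program B 73/259 = 28.2%, Program A 34/195 = 17.4% → Program B
Program B wins overall and in every risk group — no reversal.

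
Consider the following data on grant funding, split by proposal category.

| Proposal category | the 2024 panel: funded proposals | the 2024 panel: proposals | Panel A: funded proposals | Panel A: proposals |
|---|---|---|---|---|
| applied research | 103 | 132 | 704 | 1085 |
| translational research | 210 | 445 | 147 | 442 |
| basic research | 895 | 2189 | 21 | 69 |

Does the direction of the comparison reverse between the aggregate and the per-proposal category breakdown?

Applied research: the 2024 panel 103/132 = 78.0%, Panel A 704/1085 = 64.9% → the 2024 panel
Translational research: the 2024 panel 210/445 = 47.2%, Panel A 147/442 = 33.3% → the 2024 panel
Basic research: the 2024 panel 895/2189 = 40.9%, Panel A 21/69 = 30.4% → the 2024 panel
Overall: the 2024 panel 1208/2766 = 43.7%, Panel A 872/1596 = 54.6% → Panel A
The 2024 panel wins each proposal group but Panel A wins overall — the comparison reverses. The 2024 panel's proposals skew toward basic research, which has a lower base rate.

Yes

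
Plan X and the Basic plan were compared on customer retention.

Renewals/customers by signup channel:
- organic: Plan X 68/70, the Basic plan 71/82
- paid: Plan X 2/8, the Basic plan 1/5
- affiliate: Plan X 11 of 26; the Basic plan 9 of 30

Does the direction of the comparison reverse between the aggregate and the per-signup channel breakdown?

Organic: Plan X 68/70 = 97.1%, the Basic plan 71/82 = 86.6% → Plan X
Paid: Plan X 2/8 = 25.0%, the Basic plan 1/5 = 20.0% → Plan X
Affiliate: Plan X 11/26 = 42.3%, the Basic plan 9/30 = 30.0% → Plan X
Overall: Plan X 81/104 = 77.9%, the Basic plan 81/117 = 69.2% → Plan X
Plan X wins overall and in every signup group — no reversal.

No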